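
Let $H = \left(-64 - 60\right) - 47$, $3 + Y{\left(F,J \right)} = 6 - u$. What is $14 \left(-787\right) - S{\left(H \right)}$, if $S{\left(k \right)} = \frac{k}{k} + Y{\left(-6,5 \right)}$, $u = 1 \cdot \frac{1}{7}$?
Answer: $- \frac{77153}{7} \approx -11022.0$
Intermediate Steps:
$u = \frac{1}{7}$ ($u = 1 \cdot \frac{1}{7} = \frac{1}{7} \approx 0.14286$)
$Y{\left(F,J \right)} = \frac{20}{7}$ ($Y{\left(F,J \right)} = -3 + \left(6 - \frac{1}{7}\right) = -3 + \frac{41}{7} = \frac{20}{7}$)
$H = -171$ ($H = -124 - 47 = -171$)
$S{\left(k \right)} = \frac{27}{7}$ ($S{\left(k \right)} = \frac{k}{k} + \frac{20}{7} = 1 + \frac{20}{7} = \frac{27}{7}$)
$14 \left(-787\right) - S{\left(H \right)} = 14 \left(-787\right) - \frac{27}{7} = -11018 - \frac{27}{7} = - \frac{77153}{7}$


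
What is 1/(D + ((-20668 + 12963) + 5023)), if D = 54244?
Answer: 1/51562 ≈ 1.9394e-5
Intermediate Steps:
1/(D + ((-20668 + 12963) + 5023)) = 1/(54244 + ((-20668 + 12963) + 5023)) = 1/(54244 + (-7705 + 5023)) = 1/(54244 - 2682) = 1/51562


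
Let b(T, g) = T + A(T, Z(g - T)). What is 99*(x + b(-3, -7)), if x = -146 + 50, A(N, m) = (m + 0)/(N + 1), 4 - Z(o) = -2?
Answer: -10098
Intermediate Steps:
Z(o) = 6 (Z(o) = 4 - 1*(-2) = 4 + 2 = 6)
A(N, m) = m/(1 + N)
b(T, g) = T + 6/(1 + T)
x = -96
99*(x + b(-3, -7)) = 99*(-96 + (6 - 3*(1 - 3))/(1 - 3)) = 99*(-96 + (6 - 3*(-2))/(-2)) = 99*(-96 - (6 + 6)/2) = 99*(-96 - ½*12) = 99*(-96 - 6) = 99*(-102) = -10098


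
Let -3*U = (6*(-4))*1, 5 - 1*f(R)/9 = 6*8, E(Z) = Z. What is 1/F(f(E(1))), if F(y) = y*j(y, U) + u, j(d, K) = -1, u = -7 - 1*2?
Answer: 1/378 ≈ 0.0026455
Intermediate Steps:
u = -9 (u = -7 - 2 = -9)
f(R) = -387 (f(R) = 45 - 54*8 = 45 - 9*48 = 45 - 432 = -387)
U = 8 (U = -6*(-4)/3 = -(-8) = -1/3*(-24) = 8)
F(y) = -9 - y (F(y) = y*(-1) - 9 = -y - 9 = -9 - y)
1/F(f(E(1))) = 1/(-9 - 1*(-387)) = 1/(-9 + 387) = 1/378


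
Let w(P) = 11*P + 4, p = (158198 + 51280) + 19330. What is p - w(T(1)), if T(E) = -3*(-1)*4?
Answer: 228672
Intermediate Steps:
T(E) = 12 (T(E) = 3*4 = 12)
p = 228808 (p = 209478 + 19330 = 228808)
w(P) = 4 + 11*P
p - w(T(1)) = 228808 - (4 + 11*12) = 228808 - (4 + 132) = 228808 - 1*136 = 228808 - 136 = 228672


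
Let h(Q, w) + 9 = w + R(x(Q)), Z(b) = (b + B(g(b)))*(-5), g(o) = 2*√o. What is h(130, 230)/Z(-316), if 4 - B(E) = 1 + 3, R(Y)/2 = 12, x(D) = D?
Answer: 49/316 ≈ 0.15506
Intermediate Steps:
R(Y) = 24 (R(Y) = 2*12 = 24)
B(E) = 0 (B(E) = 4 - (1 + 3) = 4 - 1*4 = 4 - 4 = 0)
Z(b) = -5*b (Z(b) = (b + 0)*(-5) = b*(-5) = -5*b)
h(Q, w) = 15 + w (h(Q, w) = -9 + (w + 24) = -9 + (24 + w) = 15 + w)
h(130, 230)/Z(-316) = (15 + 230)/((-5*(-316))) = 245/1580 = 245*(1/1580) = 49/316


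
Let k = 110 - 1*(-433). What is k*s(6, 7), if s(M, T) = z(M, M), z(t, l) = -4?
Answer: -2172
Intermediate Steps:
k = 543 (k = 110 + 433 = 543)
s(M, T) = -4
k*s(6, 7) = 543*(-4) = -2172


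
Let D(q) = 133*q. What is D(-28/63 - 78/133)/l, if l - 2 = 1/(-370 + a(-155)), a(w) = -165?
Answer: -660190/9621 ≈ -68.620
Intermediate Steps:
l = 1069/535 (l = 2 + 1/(-370 - 165) = 2 + 1/(-535) = 2 - 1/535 = 1069/535 ≈ 1.9981)
D(-28/63 - 78/133)/l = (133*(-28/63 - 78/133))/(1069/535) = (133*(-28*1/63 - 78*1/133))*(535/1069) = (133*(-4/9 - 78/133))*(535/1069) = (133*(-1234/1197))*(535/1069) = -1234/9*535/1069 = -660190/9621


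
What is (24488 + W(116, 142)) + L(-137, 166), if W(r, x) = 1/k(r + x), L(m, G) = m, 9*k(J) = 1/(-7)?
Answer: 24288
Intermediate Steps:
k(J) = -1/63 (k(J) = (⅑)/(-7) = (⅑)*(-⅐) = -1/63)
W(r, x) = -63 (W(r, x) = 1/(-1/63) = -63)
(24488 + W(116, 142)) + L(-137, 166) = (24488 - 63) - 137 = 24425 - 137 = 24288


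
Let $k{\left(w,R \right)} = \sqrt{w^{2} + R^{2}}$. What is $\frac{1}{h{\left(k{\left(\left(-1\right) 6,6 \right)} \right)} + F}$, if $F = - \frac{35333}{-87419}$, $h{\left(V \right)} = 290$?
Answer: $\frac{87419}{25386843} \approx 0.0034435$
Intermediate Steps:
$k{\left(w,R \right)} = \sqrt{R^{2} + w^{2}}$
$F = \frac{35333}{87419}$ ($F = \left(-35333\right) \left(- \frac{1}{87419}\right) = \frac{35333}{87419} \approx 0.40418$)
$\frac{1}{h{\left(k{\left(\left(-1\right) 6,6 \right)} \right)} + F} = \frac{1}{290 + \frac{35333}{87419}} = \frac{1}{\frac{25386843}{87419}} = \frac{87419}{25386843}$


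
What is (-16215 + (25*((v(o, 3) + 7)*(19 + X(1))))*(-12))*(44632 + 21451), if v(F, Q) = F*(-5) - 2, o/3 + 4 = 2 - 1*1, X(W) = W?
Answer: -20896435845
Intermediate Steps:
o = -9 (o = -12 + 3*(2 - 1*1) = -12 + 3*(2 - 1) = -12 + 3*1 = -12 + 3 = -9)
v(F, Q) = -2 - 5*F (v(F, Q) = -5*F - 2 = -2 - 5*F)
(-16215 + (25*((v(o, 3) + 7)*(19 + X(1))))*(-12))*(44632 + 21451) = (-16215 + (25*(((-2 - 5*(-9)) + 7)*(19 + 1)))*(-12))*(44632 + 21451) = (-16215 + (25*(((-2 + 45) + 7)*20))*(-12))*66083 = (-16215 + (25*((43 + 7)*20))*(-12))*66083 = (-16215 + (25*(50*20))*(-12))*66083 = (-16215 + (25*1000)*(-12))*66083 = (-16215 + 25000*(-12))*66083 = (-16215 - 300000)*66083 = -316215*66083 = -20896435845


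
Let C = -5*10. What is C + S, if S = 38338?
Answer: 38288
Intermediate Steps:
C = -50
C + S = -50 + 38338 = 38288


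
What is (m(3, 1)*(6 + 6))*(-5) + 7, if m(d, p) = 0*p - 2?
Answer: 127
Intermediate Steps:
m(d, p) = -2 (m(d, p) = 0 - 2 = -2)
(m(3, 1)*(6 + 6))*(-5) + 7 = -2*(6 + 6)*(-5) + 7 = -2*12*(-5) + 7 = -24*(-5) + 7 = 120 + 7 = 127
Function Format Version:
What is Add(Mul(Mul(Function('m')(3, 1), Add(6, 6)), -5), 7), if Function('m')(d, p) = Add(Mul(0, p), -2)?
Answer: 127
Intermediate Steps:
Function('m')(d, p) = -2 (Function('m')(d, p) = Add(0, -2) = -2)
Add(Mul(Mul(Function('m')(3, 1), Add(6, 6)), -5), 7) = Add(Mul(Mul(-2, Add(6, 6)), -5), 7) = Add(Mul(Mul(-2, 12), -5), 7) = Add(Mul(-24, -5), 7) = Add(120, 7) = 127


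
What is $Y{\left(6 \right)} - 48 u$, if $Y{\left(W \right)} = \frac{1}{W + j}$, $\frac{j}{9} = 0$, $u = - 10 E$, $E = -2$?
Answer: $- \frac{5759}{6} \approx -959.83$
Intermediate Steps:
$u = 20$ ($u = \left(-10\right) \left(-2\right) = 20$)
$j = 0$ ($j = 9 \cdot 0 = 0$)
$Y{\left(W \right)} = \frac{1}{W}$ ($Y{\left(W \right)} = \frac{1}{W + 0} = \frac{1}{W}$)
$Y{\left(6 \right)} - 48 u = \frac{1}{6} - 960 = - \frac{5759}{6}$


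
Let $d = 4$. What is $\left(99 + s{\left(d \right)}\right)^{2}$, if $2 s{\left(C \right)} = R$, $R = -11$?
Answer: $\frac{34969}{4} \approx 8742.3$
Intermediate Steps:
$s{\left(C \right)} = - \frac{11}{2}$ ($s{\left(C \right)} = \frac{1}{2} \left(-11\right) = - \frac{11}{2}$)
$\left(99 + s{\left(d \right)}\right)^{2} = \left(99 - \frac{11}{2}\right)^{2} = \left(\frac{187}{2}\right)^{2} = \frac{34969}{4}$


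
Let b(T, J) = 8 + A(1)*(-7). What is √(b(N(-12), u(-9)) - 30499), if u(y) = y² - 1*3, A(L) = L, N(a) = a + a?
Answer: I*√30498 ≈ 174.64*I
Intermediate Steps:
N(a) = 2*a
u(y) = -3 + y² (u(y) = y² - 3 = -3 + y²)
b(T, J) = 1 (b(T, J) = 8 + 1*(-7) = 8 - 7 = 1)
√(b(N(-12), u(-9)) - 30499) = √(1 - 30499) = √(-30498) = I*√30498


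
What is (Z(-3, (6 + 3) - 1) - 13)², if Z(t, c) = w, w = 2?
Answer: 121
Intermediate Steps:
Z(t, c) = 2
(Z(-3, (6 + 3) - 1) - 13)² = (2 - 13)² = (-11)² = 121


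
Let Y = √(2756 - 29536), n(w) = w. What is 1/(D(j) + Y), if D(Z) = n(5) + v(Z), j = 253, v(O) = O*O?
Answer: 32007/2048909488 - I*√6695/2048909488 ≈ 1.5621e-5 - 3.9935e-8*I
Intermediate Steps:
v(O) = O²
Y = 2*I*√6695 (Y = √(-26780) = 2*I*√6695 ≈ 163.65*I)
D(Z) = 5 + Z²
1/(D(j) + Y) = 1/((5 + 253²) + 2*I*√6695) = 1/((5 + 64009) + 2*I*√6695) = 1/(64014 + 2*I*√6695)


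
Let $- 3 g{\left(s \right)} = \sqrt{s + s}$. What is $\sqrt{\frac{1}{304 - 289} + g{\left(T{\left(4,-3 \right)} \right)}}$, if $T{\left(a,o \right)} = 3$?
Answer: $\frac{\sqrt{15 - 75 \sqrt{6}}}{15} \approx 0.86593 i$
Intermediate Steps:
$g{\left(s \right)} = - \frac{\sqrt{2} \sqrt{s}}{3}$ ($g{\left(s \right)} = - \frac{\sqrt{s + s}}{3} = - \frac{\sqrt{2 s}}{3} = - \frac{\sqrt{2} \sqrt{s}}{3}$)
$\sqrt{\frac{1}{304 - 289} + g{\left(T{\left(4,-3 \right)} \right)}} = \sqrt{\frac{1}{304 - 289} - \frac{\sqrt{2} \sqrt{3}}{3}} = \sqrt{\frac{1}{15} - \frac{\sqrt{6}}{3}}$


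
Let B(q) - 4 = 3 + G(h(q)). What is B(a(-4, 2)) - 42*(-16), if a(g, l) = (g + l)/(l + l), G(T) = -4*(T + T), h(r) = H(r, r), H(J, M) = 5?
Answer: 639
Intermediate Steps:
h(r) = 5
G(T) = -8*T
a(g, l) = (g + l)/(2*l) (a(g, l) = (g + l)/((2*l)) = (g + l)*(1/(2*l)) = (g + l)/(2*l))
B(q) = -33 (B(q) = 4 + (3 - 8*5) = 4 + (3 - 40) = 4 - 37 = -33)
B(a(-4, 2)) - 42*(-16) = -33 - 42*(-16) = -33 + 672 = 639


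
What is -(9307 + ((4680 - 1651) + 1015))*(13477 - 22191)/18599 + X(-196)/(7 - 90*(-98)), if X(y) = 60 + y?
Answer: 20957878986/3350477 ≈ 6255.2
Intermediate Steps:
-(9307 + ((4680 - 1651) + 1015))*(13477 - 22191)/18599 + X(-196)/(7 - 90*(-98)) = -(9307 + ((4680 - 1651) + 1015))*(13477 - 22191)/18599 + (60 - 196)/(7 - 90*(-98)) = -(9307 + (3029 + 1015))*(-8714)*(1/18599) - 136/(7 + 8820) = -(9307 + 4044)*(-8714)*(1/18599) - 136/8827 = -13351*(-8714)*(1/18599) - 136*1/8827 = -1*(-116340614)*(1/18599) - 136/8827 = 116340614*(1/18599) - 136/8827 = 116340614/18599 - 136/8827 = 20957878986/3350477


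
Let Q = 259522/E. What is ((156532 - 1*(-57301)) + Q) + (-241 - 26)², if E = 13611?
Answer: 3881055064/13611 ≈ 2.8514e+5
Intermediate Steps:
Q = 259522/13611 ≈ 19.067
((156532 - 1*(-57301)) + Q) + (-241 - 26)² = ((156532 - 1*(-57301)) + 259522/13611) + (-241 - 26)² = ((156532 + 57301) + 259522/13611) + (-267)² = (213833 + 259522/13611) + 71289 = 2910740485/13611 + 71289 = 3881055064/13611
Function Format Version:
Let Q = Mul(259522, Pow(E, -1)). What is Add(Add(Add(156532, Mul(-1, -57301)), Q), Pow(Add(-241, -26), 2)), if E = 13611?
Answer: Rational(3881055064, 13611) ≈ 2.8514e+5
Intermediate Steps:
Q = Rational(259522, 13611) (Q = Mul(259522, Pow(13611, -1)) = Mul(259522, Rational(1, 13611)) = Rational(259522, 13611) ≈ 19.067)
Add(Add(Add(156532, Mul(-1, -57301)), Q), Pow(Add(-241, -26), 2)) = Add(Add(Add(156532, Mul(-1, -57301)), Rational(259522, 13611)), Pow(Add(-241, -26), 2)) = Add(Add(Add(156532, 57301), Rational(259522, 13611)), Pow(-267, 2)) = Add(Add(213833, Rational(259522, 13611)), 71289) = Add(Rational(2910740485, 13611), 71289) = Rational(3881055064, 13611)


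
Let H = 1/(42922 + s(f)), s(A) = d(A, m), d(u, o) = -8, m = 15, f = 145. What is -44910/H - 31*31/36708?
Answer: -70746144200881/36708 ≈ -1.9273e+9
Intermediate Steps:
s(A) = -8
H = 1/42914 (H = 1/(42922 - 8) = 1/42914 ≈ 2.3302e-5)
-44910/H - 31*31/36708 = -44910/1/42914 - 31*31/36708 = -44910*42914 - 961*1/36708 = -1927267740 - 961/36708 = -70746144200881/36708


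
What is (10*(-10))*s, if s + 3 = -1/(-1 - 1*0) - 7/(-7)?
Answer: 100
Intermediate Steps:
s = -1 (s = -3 + (-1/(-1 - 1*0) - 7/(-7)) = -3 + (-1/(-1 + 0) - 7*(-1/7)) = -3 + (-1/(-1) + 1) = -3 + (-1*(-1) + 1) = -3 + (1 + 1) = -3 + 2 = -1)
(10*(-10))*s = (10*(-10))*(-1) = -100*(-1) = 100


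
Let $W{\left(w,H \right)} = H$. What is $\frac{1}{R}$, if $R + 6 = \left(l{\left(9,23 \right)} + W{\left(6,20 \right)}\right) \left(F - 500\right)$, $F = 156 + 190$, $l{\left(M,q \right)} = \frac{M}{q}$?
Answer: $- \frac{23}{72364} \approx -0.00031784$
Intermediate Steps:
$F = 346$
$R = - \frac{72364}{23}$ ($R = -6 + \left(\frac{9}{23} + 20\right) \left(346 - 500\right) = -6 + \left(9 \cdot \frac{1}{23} + 20\right) \left(-154\right) = -6 + \left(\frac{9}{23} + 20\right) \left(-154\right) = -6 + \frac{469}{23} \left(-154\right) = -6 - \frac{72226}{23} = - \frac{72364}{23} \approx -3146.3$)
$\frac{1}{R} = \frac{1}{- \frac{72364}{23}} = - \frac{23}{72364}$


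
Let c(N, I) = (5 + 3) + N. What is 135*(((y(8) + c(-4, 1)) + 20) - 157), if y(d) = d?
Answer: -16875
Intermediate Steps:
c(N, I) = 8 + N
135*(((y(8) + c(-4, 1)) + 20) - 157) = 135*(((8 + (8 - 4)) + 20) - 157) = 135*(((8 + 4) + 20) - 157) = 135*((12 + 20) - 157) = 135*(32 - 157) = 135*(-125) = -16875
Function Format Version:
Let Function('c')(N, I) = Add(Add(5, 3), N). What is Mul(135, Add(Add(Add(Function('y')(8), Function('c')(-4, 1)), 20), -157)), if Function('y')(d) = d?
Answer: -16875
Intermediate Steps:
Function('c')(N, I) = Add(8, N)
Mul(135, Add(Add(Add(Function('y')(8), Function('c')(-4, 1)), 20), -157)) = Mul(135, Add(Add(Add(8, Add(8, -4)), 20), -157)) = Mul(135, Add(Add(Add(8, 4), 20), -157)) = Mul(135, Add(Add(12, 20), -157)) = Mul(135, Add(32, -157)) = Mul(135, -125) = -16875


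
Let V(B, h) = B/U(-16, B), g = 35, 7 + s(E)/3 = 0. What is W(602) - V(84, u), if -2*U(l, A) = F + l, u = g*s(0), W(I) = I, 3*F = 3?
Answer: 2954/5 ≈ 590.80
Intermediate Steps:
F = 1 (F = (⅓)*3 = 1)
s(E) = -21 (s(E) = -21 + 3*0 = -21 + 0 = -21)
u = -735 (u = 35*(-21) = -735)
U(l, A) = -½ - l/2 (U(l, A) = -(1 + l)/2 = -½ - l/2)
V(B, h) = 2*B/15 (V(B, h) = B/(-½ - ½*(-16)) = B/(-½ + 8) = B/(15/2) = B*(2/15) = 2*B/15)
W(602) - V(84, u) = 602 - 2*84/15 = 602 - 1*56/5 = 602 - 56/5 = 2954/5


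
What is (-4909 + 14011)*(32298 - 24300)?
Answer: 72797796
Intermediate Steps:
(-4909 + 14011)*(32298 - 24300) = 9102*7998 = 72797796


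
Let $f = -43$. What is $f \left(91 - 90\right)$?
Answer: $-43$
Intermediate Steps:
$f \left(91 - 90\right) = - 43 \left(91 - 90\right) = \left(-43\right) 1 = -43$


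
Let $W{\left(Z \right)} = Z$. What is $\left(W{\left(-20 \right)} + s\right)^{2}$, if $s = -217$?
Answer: $56169$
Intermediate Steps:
$\left(W{\left(-20 \right)} + s\right)^{2} = \left(-20 - 217\right)^{2} = \left(-237\right)^{2} = 56169$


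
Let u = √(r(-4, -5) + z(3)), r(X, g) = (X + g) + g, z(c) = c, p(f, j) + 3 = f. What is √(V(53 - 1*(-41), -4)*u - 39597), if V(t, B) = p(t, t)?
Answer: √(-39597 + 91*I*√11) ≈ 0.7584 + 198.99*I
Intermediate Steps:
p(f, j) = -3 + f
r(X, g) = X + 2*g
V(t, B) = -3 + t
u = I*√11 (u = √((-4 + 2*(-5)) + 3) = √((-4 - 10) + 3) = √(-14 + 3) = √(-11) = I*√11 ≈ 3.3166*I)
√(V(53 - 1*(-41), -4)*u - 39597) = √((-3 + (53 - 1*(-41)))*(I*√11) - 39597) = √((-3 + (53 + 41))*(I*√11) - 39597) = √((-3 + 94)*(I*√11) - 39597) = √(91*(I*√11) - 39597) = √(91*I*√11 - 39597) = √(-39597 + 91*I*√11)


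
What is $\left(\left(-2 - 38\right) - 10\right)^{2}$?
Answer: $2500$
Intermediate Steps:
$\left(\left(-2 - 38\right) - 10\right)^{2} = \left(-40 - 10\right)^{2} = \left(-50\right)^{2} = 2500$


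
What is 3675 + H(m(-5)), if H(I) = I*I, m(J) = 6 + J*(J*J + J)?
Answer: 12511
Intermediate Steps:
m(J) = 6 + J*(J + J²) (m(J) = 6 + J*(J² + J) = 6 + J*(J + J²))
H(I) = I²
3675 + H(m(-5)) = 3675 + (6 + (-5)² + (-5)³)² = 3675 + (6 + 25 - 125)² = 3675 + (-94)² = 3675 + 8836 = 12511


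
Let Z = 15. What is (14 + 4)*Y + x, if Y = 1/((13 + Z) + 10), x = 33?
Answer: 636/19 ≈ 33.474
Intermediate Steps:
Y = 1/38 (Y = 1/((13 + 15) + 10) = 1/(28 + 10) = 1/38 ≈ 0.026316)
(14 + 4)*Y + x = (14 + 4)*(1/38) + 33 = 18*(1/38) + 33 = 9/19 + 33 = 636/19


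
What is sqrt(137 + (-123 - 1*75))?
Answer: I*sqrt(61) ≈ 7.8102*I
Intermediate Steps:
sqrt(137 + (-123 - 1*75)) = sqrt(137 + (-123 - 75)) = sqrt(137 - 198) = sqrt(-61) = I*sqrt(61)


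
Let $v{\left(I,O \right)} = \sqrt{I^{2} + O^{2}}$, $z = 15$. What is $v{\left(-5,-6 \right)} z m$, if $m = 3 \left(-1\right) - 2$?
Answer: $- 75 \sqrt{61} \approx -585.77$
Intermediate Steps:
$m = -5$ ($m = -3 - 2 = -5$)
$v{\left(-5,-6 \right)} z m = \sqrt{\left(-5\right)^{2} + \left(-6\right)^{2}} \cdot 15 \left(-5\right) = \sqrt{25 + 36} \cdot 15 \left(-5\right) = \sqrt{61} \cdot 15 \left(-5\right) = 15 \sqrt{61} \left(-5\right) = - 75 \sqrt{61}$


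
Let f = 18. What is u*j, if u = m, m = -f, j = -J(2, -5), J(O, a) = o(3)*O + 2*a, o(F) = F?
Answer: -72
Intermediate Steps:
J(O, a) = 2*a + 3*O (J(O, a) = 3*O + 2*a = 2*a + 3*O)
j = 4 (j = -(2*(-5) + 3*2) = -(-10 + 6) = -1*(-4) = 4)
m = -18 (m = -1*18 = -18)
u = -18
u*j = -18*4 = -72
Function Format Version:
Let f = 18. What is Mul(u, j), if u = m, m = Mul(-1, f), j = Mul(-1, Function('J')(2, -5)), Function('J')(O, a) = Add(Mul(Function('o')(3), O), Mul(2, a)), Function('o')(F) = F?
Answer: -72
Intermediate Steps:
Function('J')(O, a) = Add(Mul(2, a), Mul(3, O)) (Function('J')(O, a) = Add(Mul(3, O), Mul(2, a)) = Add(Mul(2, a), Mul(3, O)))
j = 4 (j = Mul(-1, Add(Mul(2, -5), Mul(3, 2))) = Mul(-1, Add(-10, 6)) = Mul(-1, -4) = 4)
m = -18 (m = Mul(-1, 18) = -18)
u = -18
Mul(u, j) = Mul(-18, 4) = -72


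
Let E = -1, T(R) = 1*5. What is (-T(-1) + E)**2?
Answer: 36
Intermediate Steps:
T(R) = 5
(-T(-1) + E)**2 = (-1*5 - 1)**2 = (-5 - 1)**2 = (-6)**2 = 36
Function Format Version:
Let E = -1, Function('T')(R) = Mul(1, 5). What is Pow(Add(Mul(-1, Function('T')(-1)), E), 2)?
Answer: 36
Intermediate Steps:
Function('T')(R) = 5
Pow(Add(Mul(-1, Function('T')(-1)), E), 2) = Pow(Add(Mul(-1, 5), -1), 2) = Pow(Add(-5, -1), 2) = Pow(-6, 2) = 36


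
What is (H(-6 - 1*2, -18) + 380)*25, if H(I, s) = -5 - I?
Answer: 9575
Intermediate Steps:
(H(-6 - 1*2, -18) + 380)*25 = ((-5 - (-6 - 1*2)) + 380)*25 = ((-5 - (-6 - 2)) + 380)*25 = ((-5 - 1*(-8)) + 380)*25 = ((-5 + 8) + 380)*25 = (3 + 380)*25 = 383*25 = 9575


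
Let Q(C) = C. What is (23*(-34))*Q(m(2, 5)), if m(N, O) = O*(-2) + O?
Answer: 3910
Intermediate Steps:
m(N, O) = -O (m(N, O) = -2*O + O = -O)
(23*(-34))*Q(m(2, 5)) = (23*(-34))*(-1*5) = -782*(-5) = 3910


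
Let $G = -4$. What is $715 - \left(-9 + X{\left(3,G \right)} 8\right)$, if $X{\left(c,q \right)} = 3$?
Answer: $700$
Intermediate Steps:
$715 - \left(-9 + X{\left(3,G \right)} 8\right) = 715 - \left(-9 + 3 \cdot 8\right) = 715 - \left(-9 + 24\right) = 715 - 15 = 700$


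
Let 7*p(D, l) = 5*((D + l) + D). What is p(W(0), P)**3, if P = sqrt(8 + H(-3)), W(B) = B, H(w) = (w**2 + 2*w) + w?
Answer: 2000*sqrt(2)/343 ≈ 8.2461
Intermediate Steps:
H(w) = w**2 + 3*w
P = 2*sqrt(2) (P = sqrt(8 - 3*(3 - 3)) = sqrt(8 - 3*0) = sqrt(8 + 0) = sqrt(8) = 2*sqrt(2) ≈ 2.8284)
p(D, l) = 5*l/7 + 10*D/7 (p(D, l) = (5*((D + l) + D))/7 = (5*(l + 2*D))/7 = (5*l + 10*D)/7 = 5*l/7 + 10*D/7)
p(W(0), P)**3 = (5*(2*sqrt(2))/7 + (10/7)*0)**3 = (10*sqrt(2)/7 + 0)**3 = (10*sqrt(2)/7)**3 = 2000*sqrt(2)/343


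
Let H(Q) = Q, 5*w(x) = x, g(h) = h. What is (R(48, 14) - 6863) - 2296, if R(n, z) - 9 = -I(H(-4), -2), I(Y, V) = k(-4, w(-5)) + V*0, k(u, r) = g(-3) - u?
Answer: -9151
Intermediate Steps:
w(x) = x/5
k(u, r) = -3 - u
I(Y, V) = 1 (I(Y, V) = (-3 - 1*(-4)) + V*0 = (-3 + 4) + 0 = 1 + 0 = 1)
R(n, z) = 8 (R(n, z) = 9 - 1*1 = 9 - 1 = 8)
(R(48, 14) - 6863) - 2296 = (8 - 6863) - 2296 = -6855 - 2296 = -9151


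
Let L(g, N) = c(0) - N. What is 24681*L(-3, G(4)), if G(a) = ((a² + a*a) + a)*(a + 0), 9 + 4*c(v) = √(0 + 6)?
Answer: -14438385/4 + 24681*√6/4 ≈ -3.5945e+6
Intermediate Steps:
c(v) = -9/4 + √6/4 (c(v) = -9/4 + √(0 + 6)/4 = -9/4 + √6/4)
G(a) = a*(a + 2*a²) (G(a) = ((a² + a²) + a)*a = (2*a² + a)*a = (a + 2*a²)*a = a*(a + 2*a²))
L(g, N) = -9/4 - N + √6/4 (L(g, N) = (-9/4 + √6/4) - N = -9/4 - N + √6/4)
24681*L(-3, G(4)) = 24681*(-9/4 - 4²*(1 + 2*4) + √6/4) = 24681*(-9/4 - 16*(1 + 8) + √6/4) = 24681*(-9/4 - 16*9 + √6/4) = 24681*(-9/4 - 1*144 + √6/4) = 24681*(-9/4 - 144 + √6/4) = 24681*(-585/4 + √6/4) = -14438385/4 + 24681*√6/4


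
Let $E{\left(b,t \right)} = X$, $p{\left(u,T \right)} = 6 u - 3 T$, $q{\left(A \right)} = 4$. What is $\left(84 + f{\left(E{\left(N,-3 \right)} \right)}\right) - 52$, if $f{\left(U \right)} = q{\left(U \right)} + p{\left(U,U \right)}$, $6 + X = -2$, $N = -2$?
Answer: $12$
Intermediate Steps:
$p{\left(u,T \right)} = - 3 T + 6 u$
$X = -8$ ($X = -6 - 2 = -8$)
$E{\left(b,t \right)} = -8$
$f{\left(U \right)} = 4 + 3 U$ ($f{\left(U \right)} = 4 + \left(- 3 U + 6 U\right) = 4 + 3 U$)
$\left(84 + f{\left(E{\left(N,-3 \right)} \right)}\right) - 52 = \left(84 + \left(4 + 3 \left(-8\right)\right)\right) - 52 = \left(84 + \left(4 - 24\right)\right) - 52 = \left(84 - 20\right) - 52 = 64 - 52 = 12$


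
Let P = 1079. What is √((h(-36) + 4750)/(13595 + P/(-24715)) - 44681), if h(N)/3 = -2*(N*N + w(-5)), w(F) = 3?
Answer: I*√1261077954328285187439/167999673 ≈ 211.38*I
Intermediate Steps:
h(N) = -18 - 6*N² (h(N) = 3*(-2*(N*N + 3)) = 3*(-2*(N² + 3)) = 3*(-2*(3 + N²)) = 3*(-6 - 2*N²) = -18 - 6*N²)
√((h(-36) + 4750)/(13595 + P/(-24715)) - 44681) = √(((-18 - 6*(-36)²) + 4750)/(13595 + 1079/(-24715)) - 44681) = √(((-18 - 6*1296) + 4750)/(13595 + 1079*(-1/24715)) - 44681) = √(((-18 - 7776) + 4750)/(13595 - 1079/24715) - 44681) = √((-7794 + 4750)/(335999346/24715) - 44681) = √(-3044*24715/335999346 - 44681) = √(-37616230/167999673 - 44681) = √(-7506431005543/167999673) = I*√1261077954328285187439/167999673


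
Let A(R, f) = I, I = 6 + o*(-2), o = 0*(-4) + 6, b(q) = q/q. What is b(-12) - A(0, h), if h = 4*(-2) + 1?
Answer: 7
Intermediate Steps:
b(q) = 1
o = 6 (o = 0 + 6 = 6)
h = -7 (h = -8 + 1 = -7)
I = -6 (I = 6 + 6*(-2) = 6 - 12 = -6)
A(R, f) = -6
b(-12) - A(0, h) = 1 - 1*(-6) = 1 + 6 = 7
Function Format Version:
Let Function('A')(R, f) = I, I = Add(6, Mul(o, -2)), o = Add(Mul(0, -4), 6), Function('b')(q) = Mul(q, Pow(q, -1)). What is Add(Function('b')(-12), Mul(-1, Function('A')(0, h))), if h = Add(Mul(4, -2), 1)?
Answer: 7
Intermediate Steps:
Function('b')(q) = 1
o = 6 (o = Add(0, 6) = 6)
h = -7 (h = Add(-8, 1) = -7)
I = -6 (I = Add(6, Mul(6, -2)) = Add(6, -12) = -6)
Function('A')(R, f) = -6
Add(Function('b')(-12), Mul(-1, Function('A')(0, h))) = Add(1, Mul(-1, -6)) = Add(1, 6) = 7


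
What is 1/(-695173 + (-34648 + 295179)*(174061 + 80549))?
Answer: 1/66333102737 ≈ 1.5075e-11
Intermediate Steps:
1/(-695173 + (-34648 + 295179)*(174061 + 80549)) = 1/(-695173 + 260531*254610) = 1/(-695173 + 66333797910) = 1/66333102737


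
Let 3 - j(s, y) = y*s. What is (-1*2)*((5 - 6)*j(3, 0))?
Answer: 6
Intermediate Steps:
j(s, y) = 3 - s*y (j(s, y) = 3 - y*s = 3 - s*y)
(-1*2)*((5 - 6)*j(3, 0)) = (-1*2)*((5 - 6)*(3 - 1*3*0)) = -(-2)*(3 + 0) = -(-2)*3 = -2*(-3) = 6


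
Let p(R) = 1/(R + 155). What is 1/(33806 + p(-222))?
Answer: 67/2265001 ≈ 2.9581e-5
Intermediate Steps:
p(R) = 1/(155 + R)
1/(33806 + p(-222)) = 1/(33806 + 1/(155 - 222)) = 1/(33806 + 1/(-67)) = 1/(33806 - 1/67) = 1/(2265001/67) = 67/2265001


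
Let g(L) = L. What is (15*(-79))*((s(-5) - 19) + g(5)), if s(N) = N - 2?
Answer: 24885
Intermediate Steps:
s(N) = -2 + N
(15*(-79))*((s(-5) - 19) + g(5)) = (15*(-79))*(((-2 - 5) - 19) + 5) = -1185*((-7 - 19) + 5) = -1185*(-26 + 5) = -1185*(-21) = 24885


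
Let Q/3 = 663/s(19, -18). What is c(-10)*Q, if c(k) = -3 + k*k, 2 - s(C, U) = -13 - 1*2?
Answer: 11349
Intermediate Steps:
s(C, U) = 17 (s(C, U) = 2 - (-13 - 1*2) = 2 - (-13 - 2) = 2 - 1*(-15) = 2 + 15 = 17)
Q = 117 (Q = 3*(663/17) = 3*(663*(1/17)) = 3*39 = 117)
c(k) = -3 + k²
c(-10)*Q = (-3 + (-10)²)*117 = (-3 + 100)*117 = 97*117 = 11349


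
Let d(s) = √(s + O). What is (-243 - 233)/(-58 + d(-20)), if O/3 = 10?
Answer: 13804/1677 + 238*√10/1677 ≈ 8.6802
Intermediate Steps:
O = 30 (O = 3*10 = 30)
d(s) = √(30 + s) (d(s) = √(s + 30) = √(30 + s))
(-243 - 233)/(-58 + d(-20)) = (-243 - 233)/(-58 + √(30 - 20)) = -476/(-58 + √10)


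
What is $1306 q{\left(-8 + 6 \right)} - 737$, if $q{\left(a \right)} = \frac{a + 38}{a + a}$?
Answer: $-12491$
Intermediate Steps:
$q{\left(a \right)} = \frac{38 + a}{2 a}$
$1306 q{\left(-8 + 6 \right)} - 737 = 1306 \frac{38 + \left(-8 + 6\right)}{2 \left(-8 + 6\right)} - 737 = 1306 \frac{38 - 2}{2 \left(-2\right)} - 737 = 1306 \cdot \frac{1}{2} \left(- \frac{1}{2}\right) 36 - 737 = 1306 \left(-9\right) - 737 = -11754 - 737 = -12491$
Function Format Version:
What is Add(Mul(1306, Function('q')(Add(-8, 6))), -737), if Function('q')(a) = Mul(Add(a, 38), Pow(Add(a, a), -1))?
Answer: -12491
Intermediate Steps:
Function('q')(a) = Mul(Rational(1, 2), Pow(a, -1), Add(38, a)) (Function('q')(a) = Mul(Add(38, a), Pow(Mul(2, a), -1)) = Mul(Add(38, a), Mul(Rational(1, 2), Pow(a, -1))) = Mul(Rational(1, 2), Pow(a, -1), Add(38, a)))
Add(Mul(1306, Function('q')(Add(-8, 6))), -737) = Add(Mul(1306, Mul(Rational(1, 2), Pow(Add(-8, 6), -1), Add(38, Add(-8, 6)))), -737) = Add(Mul(1306, Mul(Rational(1, 2), Pow(-2, -1), Add(38, -2))), -737) = Add(Mul(1306, Mul(Rational(1, 2), Rational(-1, 2), 36)), -737) = Add(Mul(1306, -9), -737) = Add(-11754, -737) = -12491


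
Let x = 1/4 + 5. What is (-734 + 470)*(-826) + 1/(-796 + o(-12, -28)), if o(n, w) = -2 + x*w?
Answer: 206070479/945 ≈ 2.1806e+5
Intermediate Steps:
x = 21/4 (x = ¼ + 5 = 21/4 ≈ 5.2500)
o(n, w) = -2 + 21*w/4
(-734 + 470)*(-826) + 1/(-796 + o(-12, -28)) = (-734 + 470)*(-826) + 1/(-796 + (-2 + (21/4)*(-28))) = -264*(-826) + 1/(-796 + (-2 - 147)) = 218064 + 1/(-796 - 149) = 218064 + 1/(-945) = 218064 - 1/945 = 206070479/945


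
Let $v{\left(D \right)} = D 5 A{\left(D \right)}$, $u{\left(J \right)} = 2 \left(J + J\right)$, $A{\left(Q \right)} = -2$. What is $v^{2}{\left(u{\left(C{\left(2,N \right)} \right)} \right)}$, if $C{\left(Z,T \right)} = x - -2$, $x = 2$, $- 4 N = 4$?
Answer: $25600$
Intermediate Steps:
$N = -1$ ($N = \left(- \frac{1}{4}\right) 4 = -1$)
$C{\left(Z,T \right)} = 4$ ($C{\left(Z,T \right)} = 2 - -2 = 2 + 2 = 4$)
$u{\left(J \right)} = 4 J$ ($u{\left(J \right)} = 2 \cdot 2 J = 4 J$)
$v{\left(D \right)} = - 10 D$ ($v{\left(D \right)} = D 5 \left(-2\right) = 5 D \left(-2\right) = - 10 D$)
$v^{2}{\left(u{\left(C{\left(2,N \right)} \right)} \right)} = \left(- 10 \cdot 4 \cdot 4\right)^{2} = \left(\left(-10\right) 16\right)^{2} = \left(-160\right)^{2} = 25600$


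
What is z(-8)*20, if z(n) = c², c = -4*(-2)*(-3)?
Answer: 11520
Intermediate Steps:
c = -24 (c = 8*(-3) = -24)
z(n) = 576 (z(n) = (-24)² = 576)
z(-8)*20 = 576*20 = 11520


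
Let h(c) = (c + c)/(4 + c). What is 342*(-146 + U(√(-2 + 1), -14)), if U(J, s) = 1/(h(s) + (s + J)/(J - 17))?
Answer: -189831546/3809 + 1026*I/3809 ≈ -49838.0 + 0.26936*I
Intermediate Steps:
h(c) = 2*c/(4 + c) (h(c) = (2*c)/(4 + c) = 2*c/(4 + c))
U(J, s) = 1/((J + s)/(-17 + J) + 2*s/(4 + s)) (U(J, s) = 1/(2*s/(4 + s) + (s + J)/(J - 17)) = 1/(2*s/(4 + s) + (J + s)/(-17 + J)) = 1/((J + s)/(-17 + J) + 2*s/(4 + s)))
342*(-146 + U(√(-2 + 1), -14)) = 342*(-146 + (-17 + √(-2 + 1))*(4 - 14)/(-34*(-14) + (4 - 14)*(√(-2 + 1) - 14) + 2*√(-2 + 1)*(-14))) = 342*(-146 + (-17 + √(-1))*(-10)/(476 - 10*(√(-1) - 14) + 2*√(-1)*(-14))) = 342*(-146 + (-17 + I)*(-10)/(476 - 10*(I - 14) + 2*I*(-14))) = 342*(-146 + (-17 + I)*(-10)/(476 - 10*(-14 + I) - 28*I)) = 342*(-146 + (-17 + I)*(-10)/(476 + (140 - 10*I) - 28*I)) = 342*(-146 + (-17 + I)*(-10)/(616 - 38*I)) = 342*(-146 + ((616 + 38*I)/380900)*(-17 + I)*(-10)) = 342*(-146 - (-17 + I)*(616 + 38*I)/38090) = -49932 - 171*(-17 + I)*(616 + 38*I)/19045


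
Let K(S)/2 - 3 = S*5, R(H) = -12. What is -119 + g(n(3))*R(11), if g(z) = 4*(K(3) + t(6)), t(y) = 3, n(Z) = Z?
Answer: -1991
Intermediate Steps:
K(S) = 6 + 10*S (K(S) = 6 + 2*(S*5) = 6 + 2*(5*S) = 6 + 10*S)
g(z) = 156 (g(z) = 4*((6 + 10*3) + 3) = 4*((6 + 30) + 3) = 4*(36 + 3) = 4*39 = 156)
-119 + g(n(3))*R(11) = -119 + 156*(-12) = -119 - 1872 = -1991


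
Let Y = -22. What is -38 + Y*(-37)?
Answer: 776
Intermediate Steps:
-38 + Y*(-37) = -38 - 22*(-37) = -38 + 814 = 776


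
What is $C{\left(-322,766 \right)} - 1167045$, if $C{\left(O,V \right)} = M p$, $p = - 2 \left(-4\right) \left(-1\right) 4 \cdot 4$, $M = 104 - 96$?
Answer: $-1168069$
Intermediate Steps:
$M = 8$ ($M = 104 - 96 = 8$)
$p = -128$ ($p = - 2 \cdot 4 \cdot 4 \cdot 4 = \left(-2\right) 16 \cdot 4 = \left(-32\right) 4 = -128$)
$C{\left(O,V \right)} = -1024$ ($C{\left(O,V \right)} = 8 \left(-128\right) = -1024$)
$C{\left(-322,766 \right)} - 1167045 = -1024 - 1167045 = -1168069$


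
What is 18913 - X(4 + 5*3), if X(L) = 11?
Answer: 18902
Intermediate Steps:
18913 - X(4 + 5*3) = 18913 - 1*11 = 18913 - 11 = 18902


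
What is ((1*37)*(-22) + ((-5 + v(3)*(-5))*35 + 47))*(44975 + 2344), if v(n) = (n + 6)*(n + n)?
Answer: -491739048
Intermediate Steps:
v(n) = 2*n*(6 + n) (v(n) = (6 + n)*(2*n) = 2*n*(6 + n))
((1*37)*(-22) + ((-5 + v(3)*(-5))*35 + 47))*(44975 + 2344) = ((1*37)*(-22) + ((-5 + (2*3*(6 + 3))*(-5))*35 + 47))*(44975 + 2344) = (37*(-22) + ((-5 + (2*3*9)*(-5))*35 + 47))*47319 = (-814 + ((-5 + 54*(-5))*35 + 47))*47319 = (-814 + ((-5 - 270)*35 + 47))*47319 = (-814 + (-275*35 + 47))*47319 = (-814 + (-9625 + 47))*47319 = (-814 - 9578)*47319 = -10392*47319 = -491739048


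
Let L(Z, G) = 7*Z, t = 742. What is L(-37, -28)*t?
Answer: -192178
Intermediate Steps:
L(-37, -28)*t = (7*(-37))*742 = -259*742 = -192178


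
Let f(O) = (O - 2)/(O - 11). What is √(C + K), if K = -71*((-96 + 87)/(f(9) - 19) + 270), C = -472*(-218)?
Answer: 2*√523110/5 ≈ 289.31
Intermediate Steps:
C = 102896
f(O) = (-2 + O)/(-11 + O)
K = -95992/5 (K = -71*((-96 + 87)/((-2 + 9)/(-11 + 9) - 19) + 270) = -71*(-9/(7/(-2) - 19) + 270) = -71*(-9/(-½*7 - 19) + 270) = -71*(-9/(-7/2 - 19) + 270) = -71*(-9/(-45/2) + 270) = -71*(-9*(-2/45) + 270) = -71*(⅖ + 270) = -71*1352/5 = -95992/5 ≈ -19198.)
√(C + K) = √(102896 - 95992/5) = √(418488/5) = 2*√523110/5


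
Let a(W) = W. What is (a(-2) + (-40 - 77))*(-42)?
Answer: 4998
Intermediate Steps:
(a(-2) + (-40 - 77))*(-42) = (-2 + (-40 - 77))*(-42) = (-2 - 117)*(-42) = -119*(-42) = 4998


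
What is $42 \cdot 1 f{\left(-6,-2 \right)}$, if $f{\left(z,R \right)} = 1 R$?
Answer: $-84$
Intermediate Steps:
$f{\left(z,R \right)} = R$
$42 \cdot 1 f{\left(-6,-2 \right)} = 42 \cdot 1 \left(-2\right) = 42 \left(-2\right) = -84$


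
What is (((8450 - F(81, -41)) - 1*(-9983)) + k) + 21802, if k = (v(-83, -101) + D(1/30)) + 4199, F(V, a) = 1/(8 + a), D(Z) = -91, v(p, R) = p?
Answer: 1460581/33 ≈ 44260.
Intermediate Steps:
k = 4025 (k = (-83 - 91) + 4199 = -174 + 4199 = 4025)
(((8450 - F(81, -41)) - 1*(-9983)) + k) + 21802 = (((8450 - 1/(8 - 41)) - 1*(-9983)) + 4025) + 21802 = (((8450 - 1/(-33)) + 9983) + 4025) + 21802 = (((8450 - 1*(-1/33)) + 9983) + 4025) + 21802 = (((8450 + 1/33) + 9983) + 4025) + 21802 = ((278851/33 + 9983) + 4025) + 21802 = (608290/33 + 4025) + 21802 = 741115/33 + 21802 = 1460581/33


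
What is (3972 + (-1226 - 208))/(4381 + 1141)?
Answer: 1269/2761 ≈ 0.45962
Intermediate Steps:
(3972 + (-1226 - 208))/(4381 + 1141) = (3972 - 1434)/5522 = 2538*(1/5522) = 1269/2761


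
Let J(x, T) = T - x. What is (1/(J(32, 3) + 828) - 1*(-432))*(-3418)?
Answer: -1179787642/799 ≈ -1.4766e+6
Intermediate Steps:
(1/(J(32, 3) + 828) - 1*(-432))*(-3418) = (1/((3 - 1*32) + 828) - 1*(-432))*(-3418) = (1/((3 - 32) + 828) + 432)*(-3418) = (1/(-29 + 828) + 432)*(-3418) = (1/799 + 432)*(-3418) = (345169/799)*(-3418) = -1179787642/799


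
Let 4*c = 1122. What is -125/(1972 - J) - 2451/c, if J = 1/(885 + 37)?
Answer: -2992462772/340000221 ≈ -8.8014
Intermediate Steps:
J = 1/922 ≈ 0.0010846
c = 561/2 (c = (1/4)*1122 = 561/2 ≈ 280.50)
-125/(1972 - J) - 2451/c = -125/(1972 - 1*1/922) - 2451/561/2 = -125/(1972 - 1/922) - 2451*2/561 = -125/1818183/922 - 1634/187 = -125*922/1818183 - 1634/187 = -115250/1818183 - 1634/187 = -2992462772/340000221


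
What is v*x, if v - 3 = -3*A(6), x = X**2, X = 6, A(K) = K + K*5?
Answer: -3780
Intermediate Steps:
A(K) = 6*K (A(K) = K + 5*K = 6*K)
x = 36 (x = 6**2 = 36)
v = -105 (v = 3 - 18*6 = 3 - 3*36 = 3 - 108 = -105)
v*x = -105*36 = -3780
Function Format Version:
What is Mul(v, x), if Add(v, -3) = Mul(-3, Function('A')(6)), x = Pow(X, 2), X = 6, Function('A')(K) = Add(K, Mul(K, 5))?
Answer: -3780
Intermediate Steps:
Function('A')(K) = Mul(6, K) (Function('A')(K) = Add(K, Mul(5, K)) = Mul(6, K))
x = 36 (x = Pow(6, 2) = 36)
v = -105 (v = Add(3, Mul(-3, Mul(6, 6))) = Add(3, Mul(-3, 36)) = Add(3, -108) = -105)
Mul(v, x) = Mul(-105, 36) = -3780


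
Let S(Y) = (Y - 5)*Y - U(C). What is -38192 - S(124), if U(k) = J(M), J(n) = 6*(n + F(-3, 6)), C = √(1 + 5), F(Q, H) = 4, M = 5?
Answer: -52894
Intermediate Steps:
C = √6 ≈ 2.4495
J(n) = 24 + 6*n (J(n) = 6*(n + 4) = 6*(4 + n) = 24 + 6*n)
U(k) = 54 (U(k) = 24 + 6*5 = 24 + 30 = 54)
S(Y) = -54 + Y*(-5 + Y) (S(Y) = (Y - 5)*Y - 1*54 = (-5 + Y)*Y - 54 = Y*(-5 + Y) - 54 = -54 + Y*(-5 + Y))
-38192 - S(124) = -38192 - (-54 + 124² - 5*124) = -38192 - (-54 + 15376 - 620) = -38192 - 1*14702 = -38192 - 14702 = -52894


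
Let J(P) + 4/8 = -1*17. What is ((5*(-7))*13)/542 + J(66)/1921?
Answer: -441770/520591 ≈ -0.84859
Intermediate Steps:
J(P) = -35/2 (J(P) = -½ - 1*17 = -½ - 17 = -35/2)
((5*(-7))*13)/542 + J(66)/1921 = ((5*(-7))*13)/542 - 35/2/1921 = -35*13*(1/542) - 35/2*1/1921 = -455*1/542 - 35/3842 = -455/542 - 35/3842 = -441770/520591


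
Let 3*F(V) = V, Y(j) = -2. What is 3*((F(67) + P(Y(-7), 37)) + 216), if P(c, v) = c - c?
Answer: 715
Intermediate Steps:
P(c, v) = 0
F(V) = V/3
3*((F(67) + P(Y(-7), 37)) + 216) = 3*(((⅓)*67 + 0) + 216) = 3*((67/3 + 0) + 216) = 3*(67/3 + 216) = 3*(715/3) = 715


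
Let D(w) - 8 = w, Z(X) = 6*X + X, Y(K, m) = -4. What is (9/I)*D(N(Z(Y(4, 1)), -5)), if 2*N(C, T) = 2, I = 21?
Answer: 27/7 ≈ 3.8571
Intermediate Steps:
Z(X) = 7*X
N(C, T) = 1 (N(C, T) = (1/2)*2 = 1)
D(w) = 8 + w
(9/I)*D(N(Z(Y(4, 1)), -5)) = (9/21)*(8 + 1) = ((1/21)*9)*9 = (3/7)*9 = 27/7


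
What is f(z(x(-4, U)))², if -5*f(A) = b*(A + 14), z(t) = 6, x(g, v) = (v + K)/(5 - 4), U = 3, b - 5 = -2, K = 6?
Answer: 144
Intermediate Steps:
b = 3 (b = 5 - 2 = 3)
x(g, v) = 6 + v (x(g, v) = (v + 6)/(5 - 4) = (6 + v)/1 = (6 + v)*1 = 6 + v)
f(A) = -42/5 - 3*A/5 (f(A) = -3*(A + 14)/5 = -3*(14 + A)/5 = -(42 + 3*A)/5 = -42/5 - 3*A/5)
f(z(x(-4, U)))² = (-42/5 - ⅗*6)² = (-42/5 - 18/5)² = (-12)² = 144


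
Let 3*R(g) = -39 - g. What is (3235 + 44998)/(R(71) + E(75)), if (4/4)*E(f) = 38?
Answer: 144699/4 ≈ 36175.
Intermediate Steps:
E(f) = 38
R(g) = -13 - g/3 (R(g) = (-39 - g)/3 = -13 - g/3)
(3235 + 44998)/(R(71) + E(75)) = (3235 + 44998)/((-13 - 1/3*71) + 38) = 48233/((-13 - 71/3) + 38) = 48233/(-110/3 + 38) = 48233/(4/3) = 48233*(3/4) = 144699/4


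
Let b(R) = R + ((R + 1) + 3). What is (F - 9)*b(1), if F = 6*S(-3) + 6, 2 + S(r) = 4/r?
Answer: -138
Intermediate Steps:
b(R) = 4 + 2*R (b(R) = R + ((1 + R) + 3) = R + (4 + R) = 4 + 2*R)
S(r) = -2 + 4/r
F = -14 (F = 6*(-2 + 4/(-3)) + 6 = 6*(-2 + 4*(-1/3)) + 6 = 6*(-2 - 4/3) + 6 = 6*(-10/3) + 6 = -20 + 6 = -14)
(F - 9)*b(1) = (-14 - 9)*(4 + 2*1) = -23*(4 + 2) = -23*6 = -138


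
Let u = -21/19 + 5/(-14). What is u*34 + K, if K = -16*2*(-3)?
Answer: 6155/133 ≈ 46.278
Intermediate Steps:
K = 96 (K = -4*8*(-3) = -32*(-3) = 96)
u = -389/266 (u = -21*1/19 + 5*(-1/14) = -21/19 - 5/14 = -389/266 ≈ -1.4624)
u*34 + K = -389/266*34 + 96 = -6613/133 + 96 = 6155/133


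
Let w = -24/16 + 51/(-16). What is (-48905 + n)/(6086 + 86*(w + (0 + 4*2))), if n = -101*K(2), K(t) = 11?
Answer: -133376/16989 ≈ -7.8507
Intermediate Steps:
w = -75/16 (w = -24*1/16 + 51*(-1/16) = -3/2 - 51/16 = -75/16 ≈ -4.6875)
n = -1111 (n = -101*11 = -1111)
(-48905 + n)/(6086 + 86*(w + (0 + 4*2))) = (-48905 - 1111)/(6086 + 86*(-75/16 + (0 + 4*2))) = -50016/(6086 + 86*(-75/16 + (0 + 8))) = -50016/(6086 + 86*(-75/16 + 8)) = -50016/(6086 + 86*(53/16)) = -50016/(6086 + 2279/8) = -50016/50967/8 = -50016*8/50967 = -133376/16989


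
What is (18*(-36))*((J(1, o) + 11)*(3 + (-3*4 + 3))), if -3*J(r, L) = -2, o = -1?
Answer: 45360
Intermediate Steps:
J(r, L) = ⅔ (J(r, L) = -⅓*(-2) = ⅔)
(18*(-36))*((J(1, o) + 11)*(3 + (-3*4 + 3))) = (18*(-36))*((⅔ + 11)*(3 + (-3*4 + 3))) = -7560*(3 + (-12 + 3)) = -7560*(3 - 9) = -7560*(-6) = -648*(-70) = 45360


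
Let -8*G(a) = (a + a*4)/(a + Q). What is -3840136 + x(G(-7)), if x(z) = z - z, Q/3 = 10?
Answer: -3840136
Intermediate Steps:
Q = 30 (Q = 3*10 = 30)
G(a) = -5*a/(8*(30 + a)) (G(a) = -(a + a*4)/(8*(a + 30)) = -(a + 4*a)/(8*(30 + a)) = -5*a/(8*(30 + a)))
x(z) = 0
-3840136 + x(G(-7)) = -3840136 + 0 = -3840136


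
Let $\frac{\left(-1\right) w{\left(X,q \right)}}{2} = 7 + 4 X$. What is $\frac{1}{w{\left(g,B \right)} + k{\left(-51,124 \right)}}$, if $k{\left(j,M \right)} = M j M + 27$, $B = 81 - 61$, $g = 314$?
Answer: $- \frac{1}{786675} \approx -1.2712 \cdot 10^{-6}$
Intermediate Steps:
$B = 20$
$k{\left(j,M \right)} = 27 + j M^{2}$ ($k{\left(j,M \right)} = j M^{2} + 27 = 27 + j M^{2}$)
$w{\left(X,q \right)} = -14 - 8 X$ ($w{\left(X,q \right)} = - 2 \left(7 + 4 X\right) = -14 - 8 X$)
$\frac{1}{w{\left(g,B \right)} + k{\left(-51,124 \right)}} = \frac{1}{\left(-14 - 2512\right) + \left(27 - 51 \cdot 124^{2}\right)} = \frac{1}{\left(-14 - 2512\right) + \left(27 - 784176\right)} = \frac{1}{-2526 + \left(27 - 784176\right)} = \frac{1}{-2526 - 784149} = \frac{1}{-786675} = - \frac{1}{786675}$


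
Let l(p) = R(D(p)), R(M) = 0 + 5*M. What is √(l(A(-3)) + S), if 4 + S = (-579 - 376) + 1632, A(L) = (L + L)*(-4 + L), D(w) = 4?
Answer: 3*√77 ≈ 26.325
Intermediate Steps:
R(M) = 5*M
A(L) = 2*L*(-4 + L) (A(L) = (2*L)*(-4 + L) = 2*L*(-4 + L))
l(p) = 20 (l(p) = 5*4 = 20)
S = 673 (S = -4 + ((-579 - 376) + 1632) = -4 + (-955 + 1632) = -4 + 677 = 673)
√(l(A(-3)) + S) = √(20 + 673) = √693 = 3*√77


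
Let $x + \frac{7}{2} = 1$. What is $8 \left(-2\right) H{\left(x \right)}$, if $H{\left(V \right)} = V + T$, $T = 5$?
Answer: $-40$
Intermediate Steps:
$x = - \frac{5}{2}$ ($x = - \frac{7}{2} + 1 = - \frac{5}{2} \approx -2.5$)
$H{\left(V \right)} = 5 + V$ ($H{\left(V \right)} = V + 5 = 5 + V$)
$8 \left(-2\right) H{\left(x \right)} = 8 \left(-2\right) \left(5 - \frac{5}{2}\right) = \left(-16\right) \frac{5}{2} = -40$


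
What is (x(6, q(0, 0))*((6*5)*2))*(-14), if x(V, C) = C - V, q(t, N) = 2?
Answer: 3360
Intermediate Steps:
(x(6, q(0, 0))*((6*5)*2))*(-14) = ((2 - 1*6)*((6*5)*2))*(-14) = ((2 - 6)*(30*2))*(-14) = -4*60*(-14) = -240*(-14) = 3360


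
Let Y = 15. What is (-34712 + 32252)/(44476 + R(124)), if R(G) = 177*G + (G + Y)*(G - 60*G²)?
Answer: 123/6407609 ≈ 1.9196e-5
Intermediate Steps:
R(G) = 177*G + (15 + G)*(G - 60*G²) (R(G) = 177*G + (G + 15)*(G - 60*G²) = 177*G + (15 + G)*(G - 60*G²))
(-34712 + 32252)/(44476 + R(124)) = (-34712 + 32252)/(44476 + 124*(192 - 899*124 - 60*124²)) = -2460/(44476 + 124*(192 - 111476 - 60*15376)) = -2460/(44476 + 124*(192 - 111476 - 922560)) = -2460/(44476 + 124*(-1033844)) = -2460/(44476 - 128196656) = -2460/(-128152180) = -2460*(-1/128152180) = 123/6407609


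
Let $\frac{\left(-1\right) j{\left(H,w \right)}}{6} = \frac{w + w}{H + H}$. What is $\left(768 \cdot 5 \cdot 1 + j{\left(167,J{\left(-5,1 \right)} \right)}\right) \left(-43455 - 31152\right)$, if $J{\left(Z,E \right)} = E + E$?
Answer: $- \frac{47843081676}{167} \approx -2.8649 \cdot 10^{8}$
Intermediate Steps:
$J{\left(Z,E \right)} = 2 E$
$j{\left(H,w \right)} = - \frac{6 w}{H}$ ($j{\left(H,w \right)} = - 6 \frac{w + w}{H + H} = - 6 \frac{2 w}{2 H} = - 6 \cdot 2 w \frac{1}{2 H} = - 6 \frac{w}{H} = - \frac{6 w}{H}$)
$\left(768 \cdot 5 \cdot 1 + j{\left(167,J{\left(-5,1 \right)} \right)}\right) \left(-43455 - 31152\right) = \left(768 \cdot 5 \cdot 1 - \frac{6 \cdot 2 \cdot 1}{167}\right) \left(-43455 - 31152\right) = \left(768 \cdot 5 - 12 \cdot \frac{1}{167}\right) \left(-74607\right) = \left(3840 - \frac{12}{167}\right) \left(-74607\right) = \frac{641268}{167} \left(-74607\right) = - \frac{47843081676}{167}$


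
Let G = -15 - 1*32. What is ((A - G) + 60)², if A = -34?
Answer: 5329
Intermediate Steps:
G = -47 (G = -15 - 32 = -47)
((A - G) + 60)² = ((-34 - 1*(-47)) + 60)² = ((-34 + 47) + 60)² = (13 + 60)² = 73² = 5329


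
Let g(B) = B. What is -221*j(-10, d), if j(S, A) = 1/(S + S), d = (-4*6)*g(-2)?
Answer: 221/20 ≈ 11.050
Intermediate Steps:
d = 48 (d = -4*6*(-2) = -24*(-2) = 48)
j(S, A) = 1/(2*S)
-221*j(-10, d) = -221/(2*(-10)) = -221*(-1)/(2*10) = -221*(-1/20) = 221/20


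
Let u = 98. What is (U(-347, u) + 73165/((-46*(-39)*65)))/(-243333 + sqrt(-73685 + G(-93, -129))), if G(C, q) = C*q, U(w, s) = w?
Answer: 655222850211/460306396225598 + 8078101*I*sqrt(15422)/690459594338397 ≈ 0.0014235 + 1.4529e-6*I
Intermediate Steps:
(U(-347, u) + 73165/((-46*(-39)*65)))/(-243333 + sqrt(-73685 + G(-93, -129))) = (-347 + 73165/((-46*(-39)*65)))/(-243333 + sqrt(-73685 - 93*(-129))) = (-347 + 73165/((1794*65)))/(-243333 + sqrt(-73685 + 11997)) = (-347 + 73165/116610)/(-243333 + sqrt(-61688)) = (-347 + 73165*(1/116610))/(-243333 + 2*I*sqrt(15422)) = (-347 + 14633/23322)/(-243333 + 2*I*sqrt(15422)) = -8078101/(23322*(-243333 + 2*I*sqrt(15422)))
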